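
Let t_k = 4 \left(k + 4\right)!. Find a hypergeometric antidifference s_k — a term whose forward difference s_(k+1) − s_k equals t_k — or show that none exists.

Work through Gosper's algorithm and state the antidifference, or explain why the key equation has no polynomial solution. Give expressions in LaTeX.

not Gosper-summable; s_k does not exist

t_(k+1)/t_k = k + 5.
Normal form (A,B,C) = (k + 5, 1, 1).
f must satisfy (k + 5)·f(k+1) − (1)·f(k) = 1.
d = -1 from the (1,0,0) case.
d = -1 < 0 ⇒ no nonzero polynomial f; not summable.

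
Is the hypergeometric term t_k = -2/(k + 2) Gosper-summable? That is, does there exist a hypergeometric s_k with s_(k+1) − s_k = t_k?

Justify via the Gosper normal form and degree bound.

Ratio r(k) = (k + 2)/(k + 3).
So A=k + 2 and B=k + 3, with C=1.
Need (k + 2)·f(k+1) − (k + 2)·f(k) = 1.
Degrees (1,1,0) ⇒ d ≤ 0.
Put f(k) = c0: A·f(k+1) − B(k−1)·f(k) − C = -1; need -1 = 0 — inconsistent ⇒ no f, not summable.

No — key equation has no polynomial f.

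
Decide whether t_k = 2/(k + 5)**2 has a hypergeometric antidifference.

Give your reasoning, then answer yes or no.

No; the coefficient equations for f are inconsistent.

r(k) = (k + 5)**2/(k + 6)**2 after simplifying.
So A=k**2 + 10*k + 25 and B=k**2 + 12*k + 36, with C=1.
Need (k**2 + 10*k + 25)·f(k+1) − (k**2 + 10*k + 25)·f(k) = 1.
Bound: deg f ≤ 0.
Generic f = c0 gives residual -1; -1 = 0 cannot hold, so t_k is not Gosper-summable.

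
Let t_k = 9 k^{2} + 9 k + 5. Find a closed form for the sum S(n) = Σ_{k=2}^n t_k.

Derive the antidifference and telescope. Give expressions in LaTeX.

Step 1: r(k) = (9*k**2 + 27*k + 23)/(9*k**2 + 9*k + 5).
So A=1 and B=1, with C=k**2 + k + 5/9.
f must satisfy (1)·f(k+1) − (1)·f(k) = k**2 + k + 5/9.
d = 3 from the (0,0,2) case.
Match coefficients ⇒ f(k) = k*(3*k**2 + 2)/9.
Then R = B(k−1)f/C = k*(3*k**2 + 2)/(9*k**2 + 9*k + 5), so s_k = R(k)·t_k = k*(3*k**2 + 2).
Check: Δs_k = 9*k**2 + 9*k + 5. ✓
Σ_(k=2)^n t_k = s_(n+1) − s_(2) = (3*n**3 + 9*n**2 + 11*n + 5) − (28), i.e. 3*n**3 + 9*n**2 + 11*n - 23.

S(n) = 3 n^{3} + 9 n^{2} + 11 n - 23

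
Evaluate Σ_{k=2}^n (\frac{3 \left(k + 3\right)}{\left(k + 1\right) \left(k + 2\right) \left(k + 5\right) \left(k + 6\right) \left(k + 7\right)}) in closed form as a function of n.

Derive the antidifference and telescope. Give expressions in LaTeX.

Ratio r(k) = (k + 1)*(k + 4)*(k + 5)/((k + 3)**2*(k + 8)).
Take A(k)=k + 1, B(k)=k + 8, C(k)=k**3 + 10*k**2 + 33*k + 36.
Need (k + 1)·f(k+1) − (k + 7)·f(k) = k**3 + 10*k**2 + 33*k + 36.
Bound: deg f ≤ 6.
Coefficient equations give f(k) = k*(k + 2)*(k + 3)*(k + 4)*(k**2 + 12*k + 41)/90.
Then R = B(k−1)f/C = k*(k + 2)*(k + 7)*(k**2 + 12*k + 41)/(90*(k + 3)), so s_k = R(k)·t_k = k*(k**2 + 12*k + 41)/(30*(k**3 + 12*k**2 + 41*k + 30)).
Verify: 3*(k + 3)/(k**5 + 21*k**4 + 163*k**3 + 567*k**2 + 844*k + 420) matches t_k.
s_(n+1) = (n**3 + 15*n**2 + 68*n + 54)/(30*(n**3 + 15*n**2 + 68*n + 84)) and s_(2) = 23/840, so S(n) = (n**3 + 15*n**2 + 68*n - 84)/(168*(n**3 + 15*n**2 + 68*n + 84)).

S(n) = \frac{n^{3} + 15 n^{2} + 68 n - 84}{168 \left(n^{3} + 15 n^{2} + 68 n + 84\right)}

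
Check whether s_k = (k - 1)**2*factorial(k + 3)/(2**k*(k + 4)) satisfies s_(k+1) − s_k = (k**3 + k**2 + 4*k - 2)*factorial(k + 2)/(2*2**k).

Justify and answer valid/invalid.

Invalid: residual -(k**4 + 5*k**3 + 6*k**2 + 18*k - 10)*factorial(k + 2)/(2*2**k*(k + 4)*(k + 5)) ≠ 0.

s_(k+1) = k**2*factorial(k + 4)/(2*2**k*(k + 5))
s_(k+1) − s_k = (k**4 + 6*k**3 + 10*k**2 + 18*k - 10)*factorial(k + 3)/(2*2**k*(k + 4)*(k + 5))
(s_(k+1) − s_k) − t_k = -(k**4 + 5*k**3 + 6*k**2 + 18*k - 10)*factorial(k + 2)/(2*2**k*(k + 4)*(k + 5))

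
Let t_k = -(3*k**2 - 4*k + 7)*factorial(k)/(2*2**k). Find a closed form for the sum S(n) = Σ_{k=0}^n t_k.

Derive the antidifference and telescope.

S(n) = 2**(-n - 1)*(-2**(n + 3) - 3*n**2*factorial(n) - 2*n*factorial(n) + factorial(n))

The ratio is (k + 1)*(-4*k + 3*(k + 1)**2 + 3)/(2*(3*k**2 - 4*k + 7)).
Take A(k)=k/2 + 1/2, B(k)=1, C(k)=k**2 - 4*k/3 + 7/3.
Set up (k/2 + 1/2)·f(k+1) − (1)·f(k) − (k**2 - 4*k/3 + 7/3) = 0.
d = 1 from the (1,0,2) case.
Match coefficients ⇒ f(k) = 2*(3*k - 4)/3.
R(k) = B(k−1)·f(k)/C(k) = 2*(3*k - 4)/(3*k**2 - 4*k + 7); s_k = R·t_k = -(3*k - 4)*factorial(k)/2**k.
Δs = -(3*k**2 - 4*k + 7)*factorial(k)/(2*2**k), as required.
Evaluate: s_(n+1) = -2**(-n - 1)*(3*n - 1)*factorial(n + 1); subtract s_(0) = 4 ⇒ S(n) = 2**(-n - 1)*(-2**(n + 3) - 3*n**2*factorial(n) - 2*n*factorial(n) + factorial(n)).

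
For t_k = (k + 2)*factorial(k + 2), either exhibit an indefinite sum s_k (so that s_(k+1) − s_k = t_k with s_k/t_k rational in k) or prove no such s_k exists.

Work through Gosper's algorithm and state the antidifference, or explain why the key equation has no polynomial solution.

r(k) = (k + 3)**2/(k + 2) after simplifying.
A = k + 3, B = 1, C = k + 2.
Solve (k + 3)·f(k+1) − (1)·f(k) = k + 2.
Degrees (1,0,1) ⇒ d ≤ 0.
A polynomial solution: f(k) = 1.
Then R = B(k−1)f/C = 1/(k + 2), so s_k = R(k)·t_k = factorial(k + 2).
Check: Δs_k = (k + 2)*factorial(k + 2). ✓

s_k = factorial(k + 2)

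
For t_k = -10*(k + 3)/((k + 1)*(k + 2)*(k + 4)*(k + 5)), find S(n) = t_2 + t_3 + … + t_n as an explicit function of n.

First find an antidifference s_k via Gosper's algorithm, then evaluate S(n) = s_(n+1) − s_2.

The ratio is (k + 1)*(k + 4)**2/((k + 3)**2*(k + 6)).
Take A(k)=k + 1, B(k)=k + 6, C(k)=k**2 + 6*k + 9.
Set up (k + 1)·f(k+1) − (k + 5)·f(k) − (k**2 + 6*k + 9) = 0.
Degrees (1,1,2) ⇒ d ≤ 4.
Match coefficients ⇒ f(k) = k*(k + 2)*(k + 3)*(k + 5)/8.
Get s_k = R·t_k = 5*k*(-k - 5)/(4*(k**2 + 5*k + 4)) with R(k) = B(k−1)f(k)/C(k) = k*(k + 2)*(k + 5)**2/(8*(k + 3)).
Verify: 10*(-k - 3)/(k**4 + 12*k**3 + 49*k**2 + 78*k + 40) matches t_k.
Σ_(k=2)^n t_k = s_(n+1) − s_(2) = (5*(-n**2 - 7*n - 6)/(4*(n**2 + 7*n + 10))) − (-35/36), i.e. 5*(-n**2 - 7*n + 8)/(18*(n**2 + 7*n + 10)).

S(n) = 5*(-n**2 - 7*n + 8)/(18*(n**2 + 7*n + 10))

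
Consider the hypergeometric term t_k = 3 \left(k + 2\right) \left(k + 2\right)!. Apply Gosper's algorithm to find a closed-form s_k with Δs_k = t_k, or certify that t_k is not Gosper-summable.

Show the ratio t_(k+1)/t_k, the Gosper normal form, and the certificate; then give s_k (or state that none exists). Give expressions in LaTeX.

s_k = 3 \left(k + 2\right)!

t_(k+1)/t_k = (k + 3)**2/(k + 2).
Gosper form: A/B · C(k+1)/C(k) with A=k + 3, B=1, C=k + 2.
Key eq: (k + 3)·f(k+1) = (1)·f(k) + (k + 2).
d = 0 from the (1,0,1) case.
Solving with deg f ≤ 0: f(k) = 1.
R(k) = B(k−1)·f(k)/C(k) = 1/(k + 2); s_k = R·t_k = 3*factorial(k + 2).
Δs = 3*(k + 2)*factorial(k + 2), as required.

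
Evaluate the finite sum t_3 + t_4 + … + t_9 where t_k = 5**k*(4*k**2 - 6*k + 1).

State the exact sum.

Σ = 624999875

Ratio r(k) = 5*(4*k**2 + 2*k - 1)/(4*k**2 - 6*k + 1).
Normal form (A,B,C) = (5, 1, k**2 - 3*k/2 + 1/4).
Solve (5)·f(k+1) − (1)·f(k) = k**2 - 3*k/2 + 1/4.
Degrees (0,0,2) ⇒ d ≤ 2.
Coefficient equations give f(k) = (k - 2)**2/4.
Then R = B(k−1)f/C = (k - 2)**2/(4*k**2 - 6*k + 1), so s_k = R(k)·t_k = 5**k*(k**2 - 4*k + 4).
Verify: 5**k*(4*k**2 - 6*k + 1) matches t_k.
Telescoping: Σ = s_(10) − s_(3) = 625000000 − (125) = 624999875.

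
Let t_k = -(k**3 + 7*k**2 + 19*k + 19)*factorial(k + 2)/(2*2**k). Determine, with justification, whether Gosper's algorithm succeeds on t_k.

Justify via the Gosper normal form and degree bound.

Ratio r(k) = (k**4 + 13*k**3 + 66*k**2 + 154*k + 138)/(2*(k**3 + 7*k**2 + 19*k + 19)).
So A=k/2 + 3/2 and B=1, with C=k**3 + 7*k**2 + 19*k + 19.
Solve (k/2 + 3/2)·f(k+1) − (1)·f(k) = k**3 + 7*k**2 + 19*k + 19.
deg f ≤ 2 (via 1,0,3).
Solving with deg f ≤ 2: f(k) = 2*(k + 2)**2.
Then R = B(k−1)f/C = 2*(k + 2)**2/(k**3 + 7*k**2 + 19*k + 19), so s_k = R(k)·t_k = -(k + 2)**2*factorial(k + 2)/2**k.
Check: Δs_k = -(k**3 + 7*k**2 + 19*k + 19)*factorial(k + 2)/(2*2**k). ✓

Yes. s_k = -(k + 2)**2*factorial(k + 2)/2**k.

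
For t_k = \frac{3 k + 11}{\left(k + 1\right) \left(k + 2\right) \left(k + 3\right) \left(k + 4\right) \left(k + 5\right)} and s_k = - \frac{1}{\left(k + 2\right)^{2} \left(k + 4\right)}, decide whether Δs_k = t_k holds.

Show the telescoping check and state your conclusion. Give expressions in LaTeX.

Invalid: residual \frac{- 4 k^{2} - 25 k - 37}{k^{7} + 20 k^{6} + 166 k^{5} + 740 k^{4} + 1909 k^{3} + 2840 k^{2} + 2244 k + 720} ≠ 0.

s_(k+1) = -1/((k + 3)**2*(k + 5))
s_(k+1) − s_k = -1/((k + 3)**2*(k + 5)) + 1/((k + 2)**2*(k + 4))
(s_(k+1) − s_k) − t_k = (-4*k**2 - 25*k - 37)/(k**7 + 20*k**6 + 166*k**5 + 740*k**4 + 1909*k**3 + 2840*k**2 + 2244*k + 720)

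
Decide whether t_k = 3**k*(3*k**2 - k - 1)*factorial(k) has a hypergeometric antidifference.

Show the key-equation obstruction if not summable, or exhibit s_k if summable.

Ratio r(k) = 3*(k + 1)*(k - 3*(k + 1)**2 + 2)/(-3*k**2 + k + 1).
So A=3*k + 3 and B=1, with C=k**2 - k/3 - 1/3.
Set up (3*k + 3)·f(k+1) − (1)·f(k) − (k**2 - k/3 - 1/3) = 0.
deg f ≤ 1 (via 1,0,2).
Match coefficients ⇒ f(k) = (k - 2)/3.
Then R = B(k−1)f/C = (k - 2)/(3*k**2 - k - 1), so s_k = R(k)·t_k = 3**k*(k - 2)*factorial(k).
s_(k+1) − s_k = 3**k*(3*k**2 - k - 1)*factorial(k) = t_k.

Yes. s_k = 3**k*(k - 2)*factorial(k).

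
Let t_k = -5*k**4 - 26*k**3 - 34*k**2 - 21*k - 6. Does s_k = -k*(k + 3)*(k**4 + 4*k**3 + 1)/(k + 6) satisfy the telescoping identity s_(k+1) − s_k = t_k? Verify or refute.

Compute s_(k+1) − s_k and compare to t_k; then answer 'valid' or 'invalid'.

Invalid: residual 3*(4*k**5 + 52*k**4 + 190*k**3 + 225*k**2 + 131*k + 36)/(k**2 + 13*k + 42) ≠ 0.

s_(k+1) = -(k + 1)*(k + 4)*((k + 1)**4 + 4*(k + 1)**3 + 1)/(k + 7)
s_(k+1) − s_k = (-5*k**6 - 79*k**5 - 426*k**4 - 985*k**3 - 1032*k**2 - 567*k - 144)/(k**2 + 13*k + 42)
(s_(k+1) − s_k) − t_k = 3*(4*k**5 + 52*k**4 + 190*k**3 + 225*k**2 + 131*k + 36)/(k**2 + 13*k + 42)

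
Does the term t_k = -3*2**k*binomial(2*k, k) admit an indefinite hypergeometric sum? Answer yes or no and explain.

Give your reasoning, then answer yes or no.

No — negative degree bound, so no certificate f.

t_(k+1)/t_k = 4*(2*k + 1)/(k + 1).
Normal form (A,B,C) = (8*k + 4, k + 1, 1).
Set up (8*k + 4)·f(k+1) − (k)·f(k) − (1) = 0.
Degrees (1,1,0) ⇒ d ≤ -1.
Bound -1 < 0, so the key equation has no polynomial solution.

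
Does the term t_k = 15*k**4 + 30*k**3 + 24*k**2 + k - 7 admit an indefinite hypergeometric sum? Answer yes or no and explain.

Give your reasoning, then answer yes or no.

Compute t_(k+1)/t_k: get (15*k**4 + 90*k**3 + 204*k**2 + 199*k + 63)/(15*k**4 + 30*k**3 + 24*k**2 + k - 7).
Normal form (A,B,C) = (1, 1, k**4 + 2*k**3 + 8*k**2/5 + k/15 - 7/15).
Need (1)·f(k+1) − (1)·f(k) = k**4 + 2*k**3 + 8*k**2/5 + k/15 - 7/15.
d = 5 from the (0,0,4) case.
Coefficient equations give f(k) = k*(3*k**4 - 2*k**2 - 4*k - 4)/15.
Then R = B(k−1)f/C = k*(3*k**4 - 2*k**2 - 4*k - 4)/(15*k**4 + 30*k**3 + 24*k**2 + k - 7), so s_k = R(k)·t_k = k*(3*k**4 - 2*k**2 - 4*k - 4).
Verify: 15*k**4 + 30*k**3 + 24*k**2 + k - 7 matches t_k.

Yes. s_k = k*(3*k**4 - 2*k**2 - 4*k - 4).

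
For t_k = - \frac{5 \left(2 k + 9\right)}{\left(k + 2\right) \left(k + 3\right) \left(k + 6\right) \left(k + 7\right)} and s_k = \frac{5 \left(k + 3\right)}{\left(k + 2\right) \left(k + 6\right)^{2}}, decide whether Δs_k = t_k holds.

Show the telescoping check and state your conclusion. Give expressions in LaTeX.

s_(k+1) = 5*(k + 4)/((k + 3)*(k + 7)**2)
s_(k+1) − s_k = 5*((k + 2)*(k + 4)*(k + 6)**2 - (k + 3)**2*(k + 7)**2)/((k + 2)*(k + 3)*(k + 6)**2*(k + 7)**2)
(s_(k+1) − s_k) − t_k = 15*(3*k**2 + 31*k + 75)/(k**6 + 31*k**5 + 389*k**4 + 2513*k**3 + 8742*k**2 + 15372*k + 10584)

Invalid: residual \frac{15 \left(3 k^{2} + 31 k + 75\right)}{k^{6} + 31 k^{5} + 389 k^{4} + 2513 k^{3} + 8742 k^{2} + 15372 k + 10584} ≠ 0.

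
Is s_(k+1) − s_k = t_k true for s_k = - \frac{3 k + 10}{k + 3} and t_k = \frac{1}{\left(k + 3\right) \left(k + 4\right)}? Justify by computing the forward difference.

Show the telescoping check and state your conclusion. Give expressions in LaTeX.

valid; difference matches t_k

s_(k+1) = (-3*k - 13)/(k + 4)
s_(k+1) − s_k = 1/(k**2 + 7*k + 12)
(s_(k+1) − s_k) − t_k = 0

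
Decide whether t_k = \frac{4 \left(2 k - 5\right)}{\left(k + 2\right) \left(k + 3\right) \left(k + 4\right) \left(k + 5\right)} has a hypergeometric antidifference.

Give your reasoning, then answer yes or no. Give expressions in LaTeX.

Yes. s_k = \frac{k \left(- k^{2} - 9 k - 50\right)}{6 \left(k + 2\right) \left(k + 3\right) \left(k + 4\right)}.

Compute t_(k+1)/t_k: get (k + 2)*(2*k - 3)/((k + 6)*(2*k - 5)).
Gosper form: A/B · C(k+1)/C(k) with A=k + 2, B=k + 6, C=k - 5/2.
f must satisfy (k + 2)·f(k+1) − (k + 5)·f(k) = k - 5/2.
Bound: deg f ≤ 3.
Match coefficients ⇒ f(k) = -k*(k**2 + 9*k + 50)/48.
R(k) = B(k−1)·f(k)/C(k) = -k*(k + 5)*(k**2 + 9*k + 50)/(24*(2*k - 5)); s_k = R·t_k = k*(-k**2 - 9*k - 50)/(6*(k + 2)*(k + 3)*(k + 4)).
Verify: 4*(2*k - 5)/(k**4 + 14*k**3 + 71*k**2 + 154*k + 120) matches t_k.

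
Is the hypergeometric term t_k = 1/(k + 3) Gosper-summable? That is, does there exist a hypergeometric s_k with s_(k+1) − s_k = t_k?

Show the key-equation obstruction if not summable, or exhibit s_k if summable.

The ratio is (k + 3)/(k + 4).
Normal form (A,B,C) = (k + 3, k + 4, 1).
Need (k + 3)·f(k+1) − (k + 3)·f(k) = 1.
deg f ≤ 0 (via 1,1,0).
Put f(k) = c0: A·f(k+1) − B(k−1)·f(k) − C = -1; need -1 = 0 — inconsistent ⇒ no f, not summable.

No — t_k has no hypergeometric antidifference.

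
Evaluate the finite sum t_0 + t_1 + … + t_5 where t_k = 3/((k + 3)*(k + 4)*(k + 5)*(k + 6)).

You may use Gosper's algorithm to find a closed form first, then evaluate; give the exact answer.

t_(k+1)/t_k = (k + 3)/(k + 7).
Factor: A=k + 3; B=k + 7; C=1.
Solve (k + 3)·f(k+1) − (k + 6)·f(k) = 1.
From deg A=1, deg B=1, deg C=0: d=3.
Match coefficients ⇒ f(k) = k*(k**2 + 12*k + 47)/180.
So s_k = (B(k−1)f/C)·t_k = (k*(k + 6)*(k**2 + 12*k + 47)/180)·t_k = k*(k**2 + 12*k + 47)/(60*(k + 3)*(k + 4)*(k + 5)).
Check: Δs_k = 3/(k**4 + 18*k**3 + 119*k**2 + 342*k + 360). ✓
Sum = s_(6) − s_(0); s_(6) = 31/1980, s_(0) = 0 ⇒ 31/1980.

Σ = 31/1980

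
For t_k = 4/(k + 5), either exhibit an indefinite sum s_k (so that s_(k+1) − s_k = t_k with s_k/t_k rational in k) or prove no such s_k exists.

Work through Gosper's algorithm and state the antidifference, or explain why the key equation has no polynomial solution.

Step 1: r(k) = (k + 5)/(k + 6).
Gosper form: A/B · C(k+1)/C(k) with A=k + 5, B=k + 6, C=1.
Solve (k + 5)·f(k+1) − (k + 5)·f(k) = 1.
d = 0 from the (1,1,0) case.
Put f(k) = c0: A·f(k+1) − B(k−1)·f(k) − C = -1; need -1 = 0 — inconsistent ⇒ no f, not summable.

not Gosper-summable; s_k does not exist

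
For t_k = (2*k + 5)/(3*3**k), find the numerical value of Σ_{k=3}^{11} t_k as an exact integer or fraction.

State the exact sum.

The ratio is (2*k + 7)/(3*(2*k + 5)).
So A=1/3 and B=1, with C=k + 5/2.
f must satisfy (1/3)·f(k+1) − (1)·f(k) = k + 5/2.
deg f ≤ 1 (via 0,0,1).
Solving with deg f ≤ 1: f(k) = -3*(k + 3)/2.
So s_k = (B(k−1)f/C)·t_k = (-3*(k + 3)/(2*k + 5))·t_k = (-k - 3)/3**k.
s_(k+1) − s_k = (2*k + 5)/(3*3**k) = t_k.
Telescoping: Σ = s_(12) − s_(3) = -5/177147 − (-2/9) = 39361/177147.

Σ = 39361/177147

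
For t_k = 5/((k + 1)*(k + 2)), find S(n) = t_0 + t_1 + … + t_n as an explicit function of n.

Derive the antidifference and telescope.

r(k) = (k + 1)/(k + 3) after simplifying.
So A=k + 1 and B=k + 3, with C=1.
Key eq: (k + 1)·f(k+1) = (k + 2)·f(k) + (1).
From deg A=1, deg B=1, deg C=0: d=1.
Solve for f: f(k) = k (degree 1 ≤ 1).
So s_k = (B(k−1)f/C)·t_k = (k*(k + 2))·t_k = 5*k/(k + 1).
Verify: 5/(k**2 + 3*k + 2) matches t_k.
s_(n+1) = 5*(n + 1)/(n + 2) and s_(0) = 0, so S(n) = 5*(n + 1)/(n + 2).

S(n) = 5*(n + 1)/(n + 2)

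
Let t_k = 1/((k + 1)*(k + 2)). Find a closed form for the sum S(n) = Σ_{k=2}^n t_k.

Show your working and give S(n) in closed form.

S(n) = (n - 1)/(3*(n + 2))

Ratio r(k) = (k + 1)/(k + 3).
Factor: A=k + 1; B=k + 3; C=1.
Solve (k + 1)·f(k+1) − (k + 2)·f(k) = 1.
d = 1 from the (1,1,0) case.
Solve for f: f(k) = k (degree 1 ≤ 1).
R(k) = B(k−1)·f(k)/C(k) = k*(k + 2); s_k = R·t_k = k/(k + 1).
Check: Δs_k = 1/(k**2 + 3*k + 2). ✓
Telescope: S(n) = s_(n+1) − s_(2) = (n + 1)/(n + 2) − (2/3) = (n - 1)/(3*(n + 2)).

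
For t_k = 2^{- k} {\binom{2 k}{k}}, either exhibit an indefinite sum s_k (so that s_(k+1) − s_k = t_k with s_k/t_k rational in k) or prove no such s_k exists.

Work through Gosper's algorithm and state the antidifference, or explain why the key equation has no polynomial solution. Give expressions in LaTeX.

no hypergeometric antidifference exists

t_(k+1)/t_k = (2*k + 1)/(k + 1).
Factor: A=2*k + 1; B=k + 1; C=1.
Key eq: (2*k + 1)·f(k+1) = (k)·f(k) + (1).
Bound: deg f ≤ -1.
Bound -1 < 0, so the key equation has no polynomial solution.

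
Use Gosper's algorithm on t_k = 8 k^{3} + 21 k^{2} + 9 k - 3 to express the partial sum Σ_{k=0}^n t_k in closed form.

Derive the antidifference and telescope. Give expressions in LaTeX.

Ratio r(k) = (8*k**3 + 45*k**2 + 75*k + 35)/(8*k**3 + 21*k**2 + 9*k - 3).
A = 1, B = 1, C = k**3 + 21*k**2/8 + 9*k/8 - 3/8.
Solve (1)·f(k+1) − (1)·f(k) = k**3 + 21*k**2/8 + 9*k/8 - 3/8.
Degrees (0,0,3) ⇒ d ≤ 4.
Solve for f: f(k) = k*(k + 2)*(2*k**2 - k - 2)/8 (degree 4 ≤ 4).
Get s_k = R·t_k = k*(2*k**3 + 3*k**2 - 4*k - 4) with R(k) = B(k−1)f(k)/C(k) = k*(k + 2)*(2*k**2 - k - 2)/(8*k**3 + 21*k**2 + 9*k - 3).
s_(k+1) − s_k = 8*k**3 + 21*k**2 + 9*k - 3 = t_k.
Σ_(k=0)^n t_k = s_(n+1) − s_(0) = (2*n**4 + 11*n**3 + 17*n**2 + 5*n - 3) − (0), i.e. 2*n**4 + 11*n**3 + 17*n**2 + 5*n - 3.

S(n) = 2 n^{4} + 11 n^{3} + 17 n^{2} + 5 n - 3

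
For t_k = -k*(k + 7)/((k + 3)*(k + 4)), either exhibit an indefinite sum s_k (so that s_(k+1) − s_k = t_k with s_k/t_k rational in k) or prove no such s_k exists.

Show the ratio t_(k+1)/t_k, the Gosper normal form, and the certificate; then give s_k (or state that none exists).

Compute t_(k+1)/t_k: get (k + 1)*(k + 3)*(k + 8)/(k*(k + 5)*(k + 7)).
Take A(k)=k + 3, B(k)=k + 5, C(k)=k**2 + 7*k.
Solve (k + 3)·f(k+1) − (k + 4)·f(k) = k**2 + 7*k.
From deg A=1, deg B=1, deg C=2: d=2.
Coefficient equations give f(k) = k*(k - 1).
Get s_k = R·t_k = k*(1 - k)/(k + 3) with R(k) = B(k−1)f(k)/C(k) = (k - 1)*(k + 4)/(k + 7).
Verify: k*(-k - 7)/(k**2 + 7*k + 12) matches t_k.

s_k = k*(1 - k)/(k + 3)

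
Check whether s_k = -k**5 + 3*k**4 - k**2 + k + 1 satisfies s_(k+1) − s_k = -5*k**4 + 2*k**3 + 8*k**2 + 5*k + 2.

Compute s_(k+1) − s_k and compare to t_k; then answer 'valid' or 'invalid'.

Valid: the claim telescopes to t_k.

s_(k+1) = k - (k + 1)**5 + 3*(k + 1)**4 - (k + 1)**2 + 2
s_(k+1) − s_k = -5*k**4 + 2*k**3 + 8*k**2 + 5*k + 2
(s_(k+1) − s_k) − t_k = 0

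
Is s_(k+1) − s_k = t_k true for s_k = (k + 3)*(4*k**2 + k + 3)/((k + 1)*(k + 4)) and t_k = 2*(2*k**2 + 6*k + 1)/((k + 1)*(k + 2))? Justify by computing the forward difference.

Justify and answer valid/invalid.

Invalid: residual (-19*k**2 - 45*k - 2)/(k**4 + 12*k**3 + 49*k**2 + 78*k + 40) ≠ 0.

s_(k+1) = (k + 4)*(k + 4*(k + 1)**2 + 4)/((k + 2)*(k + 5))
s_(k+1) − s_k = (4*k**4 + 48*k**3 + 171*k**2 + 213*k + 38)/(k**4 + 12*k**3 + 49*k**2 + 78*k + 40)
(s_(k+1) − s_k) − t_k = (-19*k**2 - 45*k - 2)/(k**4 + 12*k**3 + 49*k**2 + 78*k + 40)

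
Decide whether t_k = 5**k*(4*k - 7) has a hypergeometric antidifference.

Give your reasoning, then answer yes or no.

r(k) = 5*(4*k - 3)/(4*k - 7) after simplifying.
Take A(k)=5, B(k)=1, C(k)=k - 7/4.
Solve (5)·f(k+1) − (1)·f(k) = k - 7/4.
From deg A=0, deg B=0, deg C=1: d=1.
Solve for f: f(k) = (k - 3)/4 (degree 1 ≤ 1).
So s_k = (B(k−1)f/C)·t_k = ((k - 3)/(4*k - 7))·t_k = 5**k*(k - 3).
Verify: 5**k*(4*k - 7) matches t_k.

Yes. s_k = 5**k*(k - 3).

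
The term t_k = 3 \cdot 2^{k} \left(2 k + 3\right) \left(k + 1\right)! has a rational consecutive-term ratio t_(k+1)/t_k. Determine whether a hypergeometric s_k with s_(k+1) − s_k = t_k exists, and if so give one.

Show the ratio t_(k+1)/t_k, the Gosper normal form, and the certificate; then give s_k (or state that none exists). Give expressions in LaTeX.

s_k = 3 \cdot 2^{k} \left(k + 1\right)!

t_(k+1)/t_k = 2*(k + 2)*(2*k + 5)/(2*k + 3).
Normal form (A,B,C) = (2*k + 4, 1, k + 3/2).
Solve (2*k + 4)·f(k+1) − (1)·f(k) = k + 3/2.
deg f ≤ 0 (via 1,0,1).
A polynomial solution: f(k) = 1/2.
R(k) = B(k−1)·f(k)/C(k) = 1/(2*k + 3); s_k = R·t_k = 3*2**k*factorial(k + 1).
Verify: 3*2**k*(2*k + 3)*factorial(k + 1) matches t_k.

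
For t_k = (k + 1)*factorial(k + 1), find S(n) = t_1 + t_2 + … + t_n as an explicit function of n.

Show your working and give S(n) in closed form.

S(n) = factorial(n + 2) - 2

t_(k+1)/t_k = (k + 2)**2/(k + 1).
Take A(k)=k + 2, B(k)=1, C(k)=k + 1.
Key eq: (k + 2)·f(k+1) = (1)·f(k) + (k + 1).
Bound: deg f ≤ 0.
A polynomial solution: f(k) = 1.
Get s_k = R·t_k = factorial(k + 1) with R(k) = B(k−1)f(k)/C(k) = 1/(k + 1).
Check: Δs_k = (k + 1)*factorial(k + 1). ✓
Evaluate: s_(n+1) = factorial(n + 2); subtract s_(1) = 2 ⇒ S(n) = factorial(n + 2) - 2.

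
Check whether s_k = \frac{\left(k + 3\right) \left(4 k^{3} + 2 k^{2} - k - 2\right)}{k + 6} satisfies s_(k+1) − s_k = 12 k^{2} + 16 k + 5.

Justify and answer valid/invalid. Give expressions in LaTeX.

s_(k+1) = (4*k**4 + 30*k**3 + 71*k**2 + 63*k + 12)/(k + 7)
s_(k+1) − s_k = (12*k**4 + 148*k**3 + 459*k**2 + 431*k + 114)/(k**2 + 13*k + 42)
(s_(k+1) − s_k) − t_k = 6*(-4*k**3 - 43*k**2 - 51*k - 16)/(k**2 + 13*k + 42)

Invalid: residual \frac{6 \left(- 4 k^{3} - 43 k^{2} - 51 k - 16\right)}{k^{2} + 13 k + 42} ≠ 0.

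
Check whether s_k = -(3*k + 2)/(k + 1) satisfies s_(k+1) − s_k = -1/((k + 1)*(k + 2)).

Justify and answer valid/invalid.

s_(k+1) = (-3*k - 5)/(k + 2)
s_(k+1) − s_k = -1/(k**2 + 3*k + 2)
(s_(k+1) − s_k) − t_k = 0

valid; difference matches t_k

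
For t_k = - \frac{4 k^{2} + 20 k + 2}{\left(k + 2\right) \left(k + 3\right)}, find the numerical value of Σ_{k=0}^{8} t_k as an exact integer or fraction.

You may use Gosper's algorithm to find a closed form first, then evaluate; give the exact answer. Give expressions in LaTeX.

Σ = -27

Compute t_(k+1)/t_k: get (k + 2)*(10*k + 2*(k + 1)**2 + 11)/((k + 4)*(2*k**2 + 10*k + 1)).
So A=k + 2 and B=k + 4, with C=k**2 + 5*k + 1/2.
Key eq: (k + 2)·f(k+1) = (k + 3)·f(k) + (k**2 + 5*k + 1/2).
d = 2 from the (1,1,2) case.
Solve for f: f(k) = k*(4*k - 3)/4 (degree 2 ≤ 2).
Get s_k = R·t_k = k*(3 - 4*k)/(k + 2) with R(k) = B(k−1)f(k)/C(k) = k*(k + 3)*(4*k - 3)/(2*(2*k**2 + 10*k + 1)).
Δs = 2*(-2*k**2 - 10*k - 1)/(k**2 + 5*k + 6), as required.
Evaluate s at k=9 and k=0: -27 and 0; difference -27.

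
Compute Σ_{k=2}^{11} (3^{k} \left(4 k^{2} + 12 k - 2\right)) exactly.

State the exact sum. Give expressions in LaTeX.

Σ = 150929208

Step 1: r(k) = 3*(2*k**2 + 10*k + 7)/(2*k**2 + 6*k - 1).
So A=3 and B=1, with C=k**2 + 3*k - 1/2.
Set up (3)·f(k+1) − (1)·f(k) − (k**2 + 3*k - 1/2) = 0.
From deg A=0, deg B=0, deg C=2: d=2.
Solving with deg f ≤ 2: f(k) = (k**2 - 2)/2.
Certificate R = B(k−1)f/C = (k**2 - 2)/(2*k**2 + 6*k - 1) gives s_k = 2*3**k*(k**2 - 2).
Verify: 3**k*(4*k**2 + 12*k - 2) matches t_k.
Evaluate s at k=12 and k=2: 150929244 and 36; difference 150929208.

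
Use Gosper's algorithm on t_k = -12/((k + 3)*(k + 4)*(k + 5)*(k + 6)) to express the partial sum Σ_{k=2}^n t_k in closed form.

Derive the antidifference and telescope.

t_(k+1)/t_k = (k + 3)/(k + 7).
Gosper form: A/B · C(k+1)/C(k) with A=k + 3, B=k + 7, C=1.
Solve (k + 3)·f(k+1) − (k + 6)·f(k) = 1.
Degrees (1,1,0) ⇒ d ≤ 3.
Solving with deg f ≤ 3: f(k) = k*(k**2 + 12*k + 47)/180.
Certificate R = B(k−1)f/C = k*(k + 6)*(k**2 + 12*k + 47)/180 gives s_k = k*(-k**2 - 12*k - 47)/(15*(k + 3)*(k + 4)*(k + 5)).
s_(k+1) − s_k = -12/(k**4 + 18*k**3 + 119*k**2 + 342*k + 360) = t_k.
Evaluate: s_(n+1) = (-n**3 - 15*n**2 - 74*n - 60)/(15*(n**3 + 15*n**2 + 74*n + 120)); subtract s_(2) = -1/21 ⇒ S(n) = 2*(-n**3 - 15*n**2 - 74*n + 90)/(105*(n**3 + 15*n**2 + 74*n + 120)).

S(n) = 2*(-n**3 - 15*n**2 - 74*n + 90)/(105*(n**3 + 15*n**2 + 74*n + 120))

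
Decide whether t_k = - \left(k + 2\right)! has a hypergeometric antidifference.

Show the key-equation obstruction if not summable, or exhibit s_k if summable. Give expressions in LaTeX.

No; the degree bound rules out any f.

t_(k+1)/t_k = k + 3.
Gosper form: A/B · C(k+1)/C(k) with A=k + 3, B=1, C=1.
Need (k + 3)·f(k+1) − (1)·f(k) = 1.
deg f ≤ -1 (via 1,0,0).
Negative degree bound (-1): no f exists, t_k not Gosper-summable.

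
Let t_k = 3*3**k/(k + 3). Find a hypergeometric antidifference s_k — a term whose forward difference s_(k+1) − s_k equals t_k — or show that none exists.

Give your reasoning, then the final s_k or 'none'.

none (Gosper's algorithm certifies no s_k)

t_(k+1)/t_k = 3*(k + 3)/(k + 4).
A = 3*k + 9, B = k + 4, C = 1.
f must satisfy (3*k + 9)·f(k+1) − (k + 3)·f(k) = 1.
From deg A=1, deg B=1, deg C=0: d=-1.
d = -1 < 0 ⇒ no nonzero polynomial f; not summable.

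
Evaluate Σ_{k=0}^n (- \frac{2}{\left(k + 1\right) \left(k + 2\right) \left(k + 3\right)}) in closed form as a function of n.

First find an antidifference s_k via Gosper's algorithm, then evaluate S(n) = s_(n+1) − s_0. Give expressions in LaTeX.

Compute t_(k+1)/t_k: get (k + 1)/(k + 4).
Take A(k)=k + 1, B(k)=k + 4, C(k)=1.
Solve (k + 1)·f(k+1) − (k + 3)·f(k) = 1.
Degrees (1,1,0) ⇒ d ≤ 2.
Solve for f: f(k) = k*(k + 3)/4 (degree 2 ≤ 2).
R(k) = B(k−1)·f(k)/C(k) = k*(k + 3)**2/4; s_k = R·t_k = k*(-k - 3)/(2*(k + 1)*(k + 2)).
s_(k+1) − s_k = -2/(k**3 + 6*k**2 + 11*k + 6) = t_k.
Evaluate: s_(n+1) = (-n**2 - 5*n - 4)/(2*(n**2 + 5*n + 6)); subtract s_(0) = 0 ⇒ S(n) = (-n**2 - 5*n - 4)/(2*(n**2 + 5*n + 6)).

S(n) = \frac{- n^{2} - 5 n - 4}{2 \left(n^{2} + 5 n + 6\right)}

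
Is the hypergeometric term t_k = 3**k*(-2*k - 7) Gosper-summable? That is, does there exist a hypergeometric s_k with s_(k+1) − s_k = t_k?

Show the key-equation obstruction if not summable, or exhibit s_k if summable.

Step 1: r(k) = 3*(2*k + 9)/(2*k + 7).
Factor: A=3; B=1; C=k + 7/2.
f must satisfy (3)·f(k+1) − (1)·f(k) = k + 7/2.
From deg A=0, deg B=0, deg C=1: d=1.
Coefficient equations give f(k) = (k + 2)/2.
So s_k = (B(k−1)f/C)·t_k = ((k + 2)/(2*k + 7))·t_k = 3**k*(-k - 2).
Verify: 3**k*(-2*k - 7) matches t_k.

Yes. s_k = 3**k*(-k - 2).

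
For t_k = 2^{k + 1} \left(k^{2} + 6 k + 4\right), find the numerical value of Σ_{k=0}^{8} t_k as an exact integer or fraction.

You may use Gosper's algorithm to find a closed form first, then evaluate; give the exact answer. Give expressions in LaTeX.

Σ = 99332

Step 1: r(k) = 2*(k**2 + 8*k + 11)/(k**2 + 6*k + 4).
Take A(k)=2, B(k)=1, C(k)=k**2 + 6*k + 4.
f must satisfy (2)·f(k+1) − (1)·f(k) = k**2 + 6*k + 4.
Degrees (0,0,2) ⇒ d ≤ 2.
Coefficient equations give f(k) = k**2 + 2*k - 2.
Certificate R = B(k−1)f/C = (k**2 + 2*k - 2)/(k**2 + 6*k + 4) gives s_k = 2**(k + 1)*(k**2 + 2*k - 2).
s_(k+1) − s_k = 2**(k + 1)*(k**2 + 6*k + 4) = t_k.
Sum = s_(9) − s_(0); s_(9) = 99328, s_(0) = -4 ⇒ 99332.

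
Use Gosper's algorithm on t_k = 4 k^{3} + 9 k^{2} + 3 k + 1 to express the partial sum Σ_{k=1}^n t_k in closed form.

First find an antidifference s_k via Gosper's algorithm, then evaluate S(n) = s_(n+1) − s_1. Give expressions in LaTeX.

Ratio r(k) = (4*k**3 + 21*k**2 + 33*k + 17)/(4*k**3 + 9*k**2 + 3*k + 1).
Factor: A=1; B=1; C=k**3 + 9*k**2/4 + 3*k/4 + 1/4.
Solve (1)·f(k+1) − (1)·f(k) = k**3 + 9*k**2/4 + 3*k/4 + 1/4.
d = 4 from the (0,0,3) case.
Match coefficients ⇒ f(k) = k*(k**3 + k**2 - 2*k + 1)/4.
So s_k = (B(k−1)f/C)·t_k = (k*(k**3 + k**2 - 2*k + 1)/(4*k**3 + 9*k**2 + 3*k + 1))·t_k = k*(k**3 + k**2 - 2*k + 1).
Δs = 4*k**3 + 9*k**2 + 3*k + 1, as required.
Telescope: S(n) = s_(n+1) − s_(1) = n**4 + 5*n**3 + 7*n**2 + 4*n + 1 − (1) = n*(n**3 + 5*n**2 + 7*n + 4).

S(n) = n \left(n^{3} + 5 n^{2} + 7 n + 4\right)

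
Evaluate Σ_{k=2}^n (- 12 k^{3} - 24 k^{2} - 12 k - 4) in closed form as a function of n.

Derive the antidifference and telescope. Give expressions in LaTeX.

Ratio r(k) = (3*k**3 + 15*k**2 + 24*k + 13)/(3*k**3 + 6*k**2 + 3*k + 1).
Take A(k)=1, B(k)=1, C(k)=k**3 + 2*k**2 + k + 1/3.
Solve (1)·f(k+1) − (1)·f(k) = k**3 + 2*k**2 + k + 1/3.
d = 4 from the (0,0,3) case.
A polynomial solution: f(k) = k*(3*k**3 + 2*k**2 - 3*k + 2)/12.
Then R = B(k−1)f/C = k*(3*k**3 + 2*k**2 - 3*k + 2)/(4*(3*k**3 + 6*k**2 + 3*k + 1)), so s_k = R(k)·t_k = k*(-3*k**3 - 2*k**2 + 3*k - 2).
Δs = -12*k**3 - 24*k**2 - 12*k - 4, as required.
Telescope: S(n) = s_(n+1) − s_(2) = -3*n**4 - 14*n**3 - 21*n**2 - 14*n - 4 − (-56) = -3*n**4 - 14*n**3 - 21*n**2 - 14*n + 52.

S(n) = - 3 n^{4} - 14 n^{3} - 21 n^{2} - 14 n + 52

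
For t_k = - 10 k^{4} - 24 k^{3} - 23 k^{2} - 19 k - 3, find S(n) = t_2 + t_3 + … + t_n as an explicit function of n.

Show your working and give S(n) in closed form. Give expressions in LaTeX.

The ratio is (10*k**4 + 64*k**3 + 155*k**2 + 177*k + 79)/(10*k**4 + 24*k**3 + 23*k**2 + 19*k + 3).
Gosper form: A/B · C(k+1)/C(k) with A=1, B=1, C=k**4 + 12*k**3/5 + 23*k**2/10 + 19*k/10 + 3/10.
Set up (1)·f(k+1) − (1)·f(k) − (k**4 + 12*k**3/5 + 23*k**2/10 + 19*k/10 + 3/10) = 0.
Degrees (0,0,4) ⇒ d ≤ 5.
Coefficient equations give f(k) = k*(2*k**4 + k**3 - k**2 + 4*k - 3)/10.
Certificate R = B(k−1)f/C = k*(2*k**4 + k**3 - k**2 + 4*k - 3)/(10*k**4 + 24*k**3 + 23*k**2 + 19*k + 3) gives s_k = k*(-2*k**4 - k**3 + k**2 - 4*k + 3).
Δs = -10*k**4 - 24*k**3 - 23*k**2 - 19*k - 3, as required.
s_(n+1) = -2*n**5 - 11*n**4 - 23*n**3 - 27*n**2 - 16*n - 3 and s_(2) = -82, so S(n) = -2*n**5 - 11*n**4 - 23*n**3 - 27*n**2 - 16*n + 79.

S(n) = - 2 n^{5} - 11 n^{4} - 23 n^{3} - 27 n^{2} - 16 n + 79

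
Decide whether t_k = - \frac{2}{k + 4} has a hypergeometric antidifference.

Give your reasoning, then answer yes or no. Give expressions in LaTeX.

The ratio is (k + 4)/(k + 5).
A = k + 4, B = k + 5, C = 1.
Need (k + 4)·f(k+1) − (k + 4)·f(k) = 1.
Bound: deg f ≤ 0.
f = c0 ⇒ A·f(k+1) − B(k−1)·f(k) − C = -1. The system {-1 = 0} is inconsistent; no antidifference.

No; the coefficient equations for f are inconsistent.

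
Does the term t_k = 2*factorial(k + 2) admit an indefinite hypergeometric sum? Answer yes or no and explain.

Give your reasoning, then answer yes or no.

The ratio is k + 3.
A = k + 3, B = 1, C = 1.
f must satisfy (k + 3)·f(k+1) − (1)·f(k) = 1.
Bound: deg f ≤ -1.
deg f ≤ -1 is impossible — no certificate.

No; the degree bound rules out any f.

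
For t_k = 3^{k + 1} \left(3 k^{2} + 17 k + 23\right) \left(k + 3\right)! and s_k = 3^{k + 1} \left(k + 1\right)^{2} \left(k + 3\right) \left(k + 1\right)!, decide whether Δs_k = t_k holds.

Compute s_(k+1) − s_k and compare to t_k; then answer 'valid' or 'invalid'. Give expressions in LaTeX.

Invalid: residual - 3^{k + 1} \left(3 k^{3} + 23 k^{2} + 56 k + 45\right) \left(k + 1\right)! ≠ 0.

s_(k+1) = 3**(k + 2)*(k + 2)**2*(k + 4)*factorial(k + 2)
s_(k+1) − s_k = 3**(k + 1)*(3*k**4 + 29*k**3 + 103*k**2 + 161*k + 93)*factorial(k + 1)
(s_(k+1) − s_k) − t_k = -3**(k + 1)*(3*k**3 + 23*k**2 + 56*k + 45)*factorial(k + 1)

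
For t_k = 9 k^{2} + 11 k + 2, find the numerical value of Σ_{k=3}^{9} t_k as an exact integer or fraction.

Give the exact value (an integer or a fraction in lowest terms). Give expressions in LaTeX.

Σ = 2996

The ratio is (9*k**2 + 29*k + 22)/(9*k**2 + 11*k + 2).
Gosper form: A/B · C(k+1)/C(k) with A=1, B=1, C=k**2 + 11*k/9 + 2/9.
f must satisfy (1)·f(k+1) − (1)·f(k) = k**2 + 11*k/9 + 2/9.
Bound: deg f ≤ 3.
Solving with deg f ≤ 3: f(k) = k*(k + 1)*(3*k - 2)/9.
So s_k = (B(k−1)f/C)·t_k = (k*(3*k - 2)/(9*k + 2))·t_k = k*(3*k**2 + k - 2).
Δs = 9*k**2 + 11*k + 2, as required.
Σ_(k=3)^(9) t_k = s_(10) − s_(3) = 3080 − (84) = 2996.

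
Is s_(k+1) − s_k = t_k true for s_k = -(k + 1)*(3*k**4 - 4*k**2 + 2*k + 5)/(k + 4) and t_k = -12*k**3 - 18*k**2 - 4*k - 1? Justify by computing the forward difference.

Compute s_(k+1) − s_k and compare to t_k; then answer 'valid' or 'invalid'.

Invalid: residual 3*(9*k**4 + 66*k**3 + 80*k**2 + 15*k - 1)/(k**2 + 9*k + 20) ≠ 0.

s_(k+1) = -(k + 2)*(2*k + 3*(k + 1)**4 - 4*(k + 1)**2 + 7)/(k + 5)
s_(k+1) − s_k = (-12*k**5 - 99*k**4 - 208*k**3 - 157*k**2 - 44*k - 23)/(k**2 + 9*k + 20)
(s_(k+1) − s_k) − t_k = 3*(9*k**4 + 66*k**3 + 80*k**2 + 15*k - 1)/(k**2 + 9*k + 20)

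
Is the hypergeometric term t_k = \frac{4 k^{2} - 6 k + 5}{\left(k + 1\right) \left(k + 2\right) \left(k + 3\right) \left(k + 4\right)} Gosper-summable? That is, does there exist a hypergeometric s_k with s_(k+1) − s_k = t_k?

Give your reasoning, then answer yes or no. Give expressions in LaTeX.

r(k) = -(k + 1)*(6*k - 4*(k + 1)**2 + 1)/((k + 5)*(4*k**2 - 6*k + 5)) after simplifying.
Normal form (A,B,C) = (k + 1, k + 5, k**2 - 3*k/2 + 5/4).
Solve (k + 1)·f(k+1) − (k + 4)·f(k) = k**2 - 3*k/2 + 5/4.
deg f ≤ 3 (via 1,1,2).
Coefficient equations give f(k) = k*(2*k**2 + 13)/12.
Get s_k = R·t_k = k*(2*k**2 + 13)/(3*(k + 1)*(k + 2)*(k + 3)) with R(k) = B(k−1)f(k)/C(k) = k*(k + 4)*(2*k**2 + 13)/(3*(4*k**2 - 6*k + 5)).
Check: Δs_k = (4*k**2 - 6*k + 5)/(k**4 + 10*k**3 + 35*k**2 + 50*k + 24). ✓

Yes. s_k = \frac{k \left(2 k^{2} + 13\right)}{3 \left(k + 1\right) \left(k + 2\right) \left(k + 3\right)}.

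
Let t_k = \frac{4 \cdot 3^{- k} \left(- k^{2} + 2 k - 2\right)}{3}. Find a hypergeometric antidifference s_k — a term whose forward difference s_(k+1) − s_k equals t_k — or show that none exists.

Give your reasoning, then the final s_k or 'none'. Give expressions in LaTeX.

t_(k+1)/t_k = (k**2 + 1)/(3*(k**2 - 2*k + 2)).
Take A(k)=1/3, B(k)=1, C(k)=k**2 - 2*k + 2.
Set up (1/3)·f(k+1) − (1)·f(k) − (k**2 - 2*k + 2) = 0.
Degrees (0,0,2) ⇒ d ≤ 2.
Coefficient equations give f(k) = -3*(k**2 - k + 2)/2.
R(k) = B(k−1)·f(k)/C(k) = -3*(k**2 - k + 2)/(2*(k**2 - 2*k + 2)); s_k = R·t_k = 2*(k**2 - k + 2)/3**k.
Check: Δs_k = 4*(-k**2 + 2*k - 2)/(3*3**k). ✓

s_k = 2 \cdot 3^{- k} \left(k^{2} - k + 2\right)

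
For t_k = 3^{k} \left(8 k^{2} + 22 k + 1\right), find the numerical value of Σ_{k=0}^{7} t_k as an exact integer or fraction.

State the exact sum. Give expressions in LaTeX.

Σ = 1600888

The ratio is 3*(8*k**2 + 38*k + 31)/(8*k**2 + 22*k + 1).
Take A(k)=3, B(k)=1, C(k)=k**2 + 11*k/4 + 1/8.
Key eq: (3)·f(k+1) = (1)·f(k) + (k**2 + 11*k/4 + 1/8).
Bound: deg f ≤ 2.
Solving with deg f ≤ 2: f(k) = (4*k**2 - k - 4)/8.
So s_k = (B(k−1)f/C)·t_k = ((4*k**2 - k - 4)/(8*k**2 + 22*k + 1))·t_k = 3**k*(4*k**2 - k - 4).
Verify: 3**k*(8*k**2 + 22*k + 1) matches t_k.
Sum = s_(8) − s_(0); s_(8) = 1600884, s_(0) = -4 ⇒ 1600888.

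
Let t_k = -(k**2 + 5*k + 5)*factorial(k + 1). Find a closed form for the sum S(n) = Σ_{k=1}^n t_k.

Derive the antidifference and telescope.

Step 1: r(k) = (k + 2)*(5*k + (k + 1)**2 + 10)/(k**2 + 5*k + 5).
Take A(k)=k + 2, B(k)=1, C(k)=k**2 + 5*k + 5.
Need (k + 2)·f(k+1) − (1)·f(k) = k**2 + 5*k + 5.
d = 1 from the (1,0,2) case.
Solve for f: f(k) = k + 3 (degree 1 ≤ 1).
So s_k = (B(k−1)f/C)·t_k = ((k + 3)/(k**2 + 5*k + 5))·t_k = -(k + 3)*factorial(k + 1).
Verify: -(k**2 + 5*k + 5)*factorial(k + 1) matches t_k.
Σ_(k=1)^n t_k = s_(n+1) − s_(1) = (-(n + 4)*factorial(n + 2)) − (-8), i.e. -n*factorial(n + 2) - 4*factorial(n + 2) + 8.

S(n) = -n*factorial(n + 2) - 4*factorial(n + 2) + 8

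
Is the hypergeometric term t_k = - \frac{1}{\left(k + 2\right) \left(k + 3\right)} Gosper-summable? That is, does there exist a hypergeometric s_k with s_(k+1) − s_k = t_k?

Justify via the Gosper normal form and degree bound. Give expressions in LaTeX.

Yes. s_k = - \frac{k}{2 k + 4}.

Ratio r(k) = (k + 2)/(k + 4).
So A=k + 2 and B=k + 4, with C=1.
Solve (k + 2)·f(k+1) − (k + 3)·f(k) = 1.
From deg A=1, deg B=1, deg C=0: d=1.
Match coefficients ⇒ f(k) = k/2.
Certificate R = B(k−1)f/C = k*(k + 3)/2 gives s_k = -k/(2*k + 4).
s_(k+1) − s_k = -1/(k**2 + 5*k + 6) = t_k.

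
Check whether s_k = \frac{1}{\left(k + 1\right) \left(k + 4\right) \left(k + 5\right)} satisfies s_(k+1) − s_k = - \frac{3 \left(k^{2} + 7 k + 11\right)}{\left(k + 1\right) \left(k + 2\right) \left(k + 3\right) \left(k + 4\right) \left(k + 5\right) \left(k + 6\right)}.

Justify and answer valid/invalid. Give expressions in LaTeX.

Invalid: residual \frac{4 k + 9}{k^{6} + 21 k^{5} + 175 k^{4} + 735 k^{3} + 1624 k^{2} + 1764 k + 720} ≠ 0.

s_(k+1) = 1/((k + 2)*(k + 5)*(k + 6))
s_(k+1) − s_k = ((k + 1)*(k + 4) - (k + 2)*(k + 6))/((k + 1)*(k + 2)*(k + 4)*(k + 5)*(k + 6))
(s_(k+1) − s_k) − t_k = (4*k + 9)/(k**6 + 21*k**5 + 175*k**4 + 735*k**3 + 1624*k**2 + 1764*k + 720)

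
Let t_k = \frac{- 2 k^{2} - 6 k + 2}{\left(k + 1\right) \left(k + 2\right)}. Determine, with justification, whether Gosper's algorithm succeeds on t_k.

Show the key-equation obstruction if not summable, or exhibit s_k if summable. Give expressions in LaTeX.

The ratio is (k + 1)*(3*k + (k + 1)**2 + 2)/((k + 3)*(k**2 + 3*k - 1)).
Gosper form: A/B · C(k+1)/C(k) with A=k + 1, B=k + 3, C=k**2 + 3*k - 1.
Solve (k + 1)·f(k+1) − (k + 2)·f(k) = k**2 + 3*k - 1.
Degrees (1,1,2) ⇒ d ≤ 2.
Solving with deg f ≤ 2: f(k) = k*(k - 2).
Certificate R = B(k−1)f/C = k*(k - 2)*(k + 2)/(k**2 + 3*k - 1) gives s_k = 2*k*(2 - k)/(k + 1).
Δs = 2*(-k**2 - 3*k + 1)/(k**2 + 3*k + 2), as required.

Yes. s_k = \frac{2 k \left(2 - k\right)}{k + 1}.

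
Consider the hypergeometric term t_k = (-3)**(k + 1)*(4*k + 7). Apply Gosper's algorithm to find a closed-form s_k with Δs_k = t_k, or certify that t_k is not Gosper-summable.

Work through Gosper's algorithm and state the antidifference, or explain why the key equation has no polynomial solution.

t_(k+1)/t_k = 3*(-4*k - 11)/(4*k + 7).
Factor: A=-3; B=1; C=k + 7/4.
Key eq: (-3)·f(k+1) = (1)·f(k) + (k + 7/4).
deg f ≤ 1 (via 0,0,1).
Coefficient equations give f(k) = -(k + 1)/4.
Certificate R = B(k−1)f/C = -(k + 1)/(4*k + 7) gives s_k = 3*(-3)**k*(k + 1).
Check: Δs_k = (-3)**(k + 1)*(4*k + 7). ✓

s_k = 3*(-3)**k*(k + 1)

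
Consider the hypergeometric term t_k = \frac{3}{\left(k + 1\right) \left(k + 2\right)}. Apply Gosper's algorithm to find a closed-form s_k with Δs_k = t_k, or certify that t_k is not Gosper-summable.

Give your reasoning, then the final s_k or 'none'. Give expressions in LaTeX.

Compute t_(k+1)/t_k: get (k + 1)/(k + 3).
Gosper form: A/B · C(k+1)/C(k) with A=k + 1, B=k + 3, C=1.
f must satisfy (k + 1)·f(k+1) − (k + 2)·f(k) = 1.
Degrees (1,1,0) ⇒ d ≤ 1.
Solving with deg f ≤ 1: f(k) = k.
R(k) = B(k−1)·f(k)/C(k) = k*(k + 2); s_k = R·t_k = 3*k/(k + 1).
s_(k+1) − s_k = 3/(k**2 + 3*k + 2) = t_k.

s_k = \frac{3 k}{k + 1}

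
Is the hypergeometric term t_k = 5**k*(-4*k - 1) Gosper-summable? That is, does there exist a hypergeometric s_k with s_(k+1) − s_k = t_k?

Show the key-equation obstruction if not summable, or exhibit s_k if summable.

Ratio r(k) = 5*(4*k + 5)/(4*k + 1).
A = 5, B = 1, C = k + 1/4.
Solve (5)·f(k+1) − (1)·f(k) = k + 1/4.
deg f ≤ 1 (via 0,0,1).
Solve for f: f(k) = (k - 1)/4 (degree 1 ≤ 1).
Get s_k = R·t_k = 5**k*(1 - k) with R(k) = B(k−1)f(k)/C(k) = (k - 1)/(4*k + 1).
Check: Δs_k = 5**k*(-4*k - 1). ✓

Yes. s_k = 5**k*(1 - k).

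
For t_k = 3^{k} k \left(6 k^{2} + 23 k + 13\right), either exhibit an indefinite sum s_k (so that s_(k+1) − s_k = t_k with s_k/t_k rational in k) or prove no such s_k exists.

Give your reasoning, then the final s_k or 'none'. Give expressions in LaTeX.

s_k = 3^{k} k \left(3 k^{2} - 2 k - 1\right)

The ratio is 3*(6*k**3 + 41*k**2 + 77*k + 42)/(k*(6*k**2 + 23*k + 13)).
Factor: A=3; B=1; C=k**3 + 23*k**2/6 + 13*k/6.
Need (3)·f(k+1) − (1)·f(k) = k**3 + 23*k**2/6 + 13*k/6.
d = 3 from the (0,0,3) case.
Solving with deg f ≤ 3: f(k) = k*(k - 1)*(3*k + 1)/6.
So s_k = (B(k−1)f/C)·t_k = ((k - 1)*(3*k + 1)/(6*k**2 + 23*k + 13))·t_k = 3**k*k*(3*k**2 - 2*k - 1).
s_(k+1) − s_k = 3**k*k*(6*k**2 + 23*k + 13) = t_k.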